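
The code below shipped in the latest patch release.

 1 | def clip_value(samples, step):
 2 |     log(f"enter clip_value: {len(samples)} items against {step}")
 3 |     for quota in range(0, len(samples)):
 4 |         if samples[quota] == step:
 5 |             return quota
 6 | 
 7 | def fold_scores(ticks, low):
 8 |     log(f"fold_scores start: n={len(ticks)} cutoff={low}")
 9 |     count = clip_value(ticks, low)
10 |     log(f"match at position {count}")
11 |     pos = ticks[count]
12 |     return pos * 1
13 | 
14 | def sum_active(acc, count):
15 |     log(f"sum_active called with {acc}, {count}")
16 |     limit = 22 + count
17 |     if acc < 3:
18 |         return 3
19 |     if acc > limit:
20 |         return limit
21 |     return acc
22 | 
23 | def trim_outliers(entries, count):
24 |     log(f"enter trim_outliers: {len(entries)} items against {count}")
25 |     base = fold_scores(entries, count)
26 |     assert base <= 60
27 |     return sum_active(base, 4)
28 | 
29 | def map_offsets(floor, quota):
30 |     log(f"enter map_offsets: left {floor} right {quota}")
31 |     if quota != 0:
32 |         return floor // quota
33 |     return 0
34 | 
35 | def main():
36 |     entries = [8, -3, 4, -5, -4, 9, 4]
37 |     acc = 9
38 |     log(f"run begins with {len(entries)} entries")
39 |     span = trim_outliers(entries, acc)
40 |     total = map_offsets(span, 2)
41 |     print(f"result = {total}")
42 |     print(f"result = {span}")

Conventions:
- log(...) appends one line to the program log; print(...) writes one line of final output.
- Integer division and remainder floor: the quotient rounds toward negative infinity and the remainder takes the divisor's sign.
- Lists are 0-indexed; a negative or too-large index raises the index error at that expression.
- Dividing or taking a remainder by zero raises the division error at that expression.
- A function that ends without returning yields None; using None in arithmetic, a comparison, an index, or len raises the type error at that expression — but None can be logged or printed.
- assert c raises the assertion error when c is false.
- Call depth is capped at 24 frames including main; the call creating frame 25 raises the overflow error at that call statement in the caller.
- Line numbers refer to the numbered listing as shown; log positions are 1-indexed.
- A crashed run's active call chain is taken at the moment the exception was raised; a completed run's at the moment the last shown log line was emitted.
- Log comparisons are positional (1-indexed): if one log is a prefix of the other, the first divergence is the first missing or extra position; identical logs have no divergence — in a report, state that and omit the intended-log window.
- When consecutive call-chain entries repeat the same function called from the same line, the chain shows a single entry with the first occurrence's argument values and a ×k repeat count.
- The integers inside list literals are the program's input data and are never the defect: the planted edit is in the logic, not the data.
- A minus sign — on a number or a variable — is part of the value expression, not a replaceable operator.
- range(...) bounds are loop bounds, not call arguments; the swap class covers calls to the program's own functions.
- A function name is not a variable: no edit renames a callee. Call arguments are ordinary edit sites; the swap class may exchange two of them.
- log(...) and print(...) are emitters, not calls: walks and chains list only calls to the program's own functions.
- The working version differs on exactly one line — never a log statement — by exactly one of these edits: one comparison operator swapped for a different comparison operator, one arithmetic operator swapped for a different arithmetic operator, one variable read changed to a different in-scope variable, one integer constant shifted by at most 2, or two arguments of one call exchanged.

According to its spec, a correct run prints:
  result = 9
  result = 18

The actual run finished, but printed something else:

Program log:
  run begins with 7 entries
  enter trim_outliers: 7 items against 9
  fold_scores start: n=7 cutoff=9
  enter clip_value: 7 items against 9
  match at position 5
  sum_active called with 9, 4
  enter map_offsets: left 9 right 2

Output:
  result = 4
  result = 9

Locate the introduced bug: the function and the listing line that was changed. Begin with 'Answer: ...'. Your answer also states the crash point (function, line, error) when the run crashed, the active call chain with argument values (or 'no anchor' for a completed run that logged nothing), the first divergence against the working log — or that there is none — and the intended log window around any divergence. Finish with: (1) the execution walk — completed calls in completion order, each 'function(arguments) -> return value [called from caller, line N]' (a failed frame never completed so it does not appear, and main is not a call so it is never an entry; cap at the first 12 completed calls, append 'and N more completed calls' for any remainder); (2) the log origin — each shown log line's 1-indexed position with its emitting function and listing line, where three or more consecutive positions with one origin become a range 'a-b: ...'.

Answer: the defect is in fold_scores at line 12.
Key fact: Everything matches until log position 6, which reads 'sum_active called with 9, 4' in place of 'sum_active called with 18, 4'.
Call chain: main -> map_offsets(9, 2) (called at line 40).
First divergence: position 6 — shown 'sum_active called with 9, 4', intended 'sum_active called with 18, 4'.
Intended log window:
  4: enter clip_value: 7 items against 9
  5: match at position 5
  6: sum_active called with 18, 4
  7: enter map_offsets: left 18 right 2
Execution walk:
  clip_value([8, -3, 4, -5, -4, 9, 4], 9) -> 5  [called from fold_scores, line 9]
  fold_scores([8, -3, 4, -5, -4, 9, 4], 9) -> 9  [called from trim_outliers, line 25]
  sum_active(9, 4) -> 9  [called from trim_outliers, line 27]
  trim_outliers([8, -3, 4, -5, -4, 9, 4], 9) -> 9  [called from main, line 39]
  map_offsets(9, 2) -> 4  [called from main, line 40]
Origin of each log line:
  1 — main, line 38
  2 — trim_outliers, line 24
  3 — fold_scores, line 8
  4 — clip_value, line 2
  5 — fold_scores, line 10
  6 — sum_active, line 15
  7 — map_offsets, line 30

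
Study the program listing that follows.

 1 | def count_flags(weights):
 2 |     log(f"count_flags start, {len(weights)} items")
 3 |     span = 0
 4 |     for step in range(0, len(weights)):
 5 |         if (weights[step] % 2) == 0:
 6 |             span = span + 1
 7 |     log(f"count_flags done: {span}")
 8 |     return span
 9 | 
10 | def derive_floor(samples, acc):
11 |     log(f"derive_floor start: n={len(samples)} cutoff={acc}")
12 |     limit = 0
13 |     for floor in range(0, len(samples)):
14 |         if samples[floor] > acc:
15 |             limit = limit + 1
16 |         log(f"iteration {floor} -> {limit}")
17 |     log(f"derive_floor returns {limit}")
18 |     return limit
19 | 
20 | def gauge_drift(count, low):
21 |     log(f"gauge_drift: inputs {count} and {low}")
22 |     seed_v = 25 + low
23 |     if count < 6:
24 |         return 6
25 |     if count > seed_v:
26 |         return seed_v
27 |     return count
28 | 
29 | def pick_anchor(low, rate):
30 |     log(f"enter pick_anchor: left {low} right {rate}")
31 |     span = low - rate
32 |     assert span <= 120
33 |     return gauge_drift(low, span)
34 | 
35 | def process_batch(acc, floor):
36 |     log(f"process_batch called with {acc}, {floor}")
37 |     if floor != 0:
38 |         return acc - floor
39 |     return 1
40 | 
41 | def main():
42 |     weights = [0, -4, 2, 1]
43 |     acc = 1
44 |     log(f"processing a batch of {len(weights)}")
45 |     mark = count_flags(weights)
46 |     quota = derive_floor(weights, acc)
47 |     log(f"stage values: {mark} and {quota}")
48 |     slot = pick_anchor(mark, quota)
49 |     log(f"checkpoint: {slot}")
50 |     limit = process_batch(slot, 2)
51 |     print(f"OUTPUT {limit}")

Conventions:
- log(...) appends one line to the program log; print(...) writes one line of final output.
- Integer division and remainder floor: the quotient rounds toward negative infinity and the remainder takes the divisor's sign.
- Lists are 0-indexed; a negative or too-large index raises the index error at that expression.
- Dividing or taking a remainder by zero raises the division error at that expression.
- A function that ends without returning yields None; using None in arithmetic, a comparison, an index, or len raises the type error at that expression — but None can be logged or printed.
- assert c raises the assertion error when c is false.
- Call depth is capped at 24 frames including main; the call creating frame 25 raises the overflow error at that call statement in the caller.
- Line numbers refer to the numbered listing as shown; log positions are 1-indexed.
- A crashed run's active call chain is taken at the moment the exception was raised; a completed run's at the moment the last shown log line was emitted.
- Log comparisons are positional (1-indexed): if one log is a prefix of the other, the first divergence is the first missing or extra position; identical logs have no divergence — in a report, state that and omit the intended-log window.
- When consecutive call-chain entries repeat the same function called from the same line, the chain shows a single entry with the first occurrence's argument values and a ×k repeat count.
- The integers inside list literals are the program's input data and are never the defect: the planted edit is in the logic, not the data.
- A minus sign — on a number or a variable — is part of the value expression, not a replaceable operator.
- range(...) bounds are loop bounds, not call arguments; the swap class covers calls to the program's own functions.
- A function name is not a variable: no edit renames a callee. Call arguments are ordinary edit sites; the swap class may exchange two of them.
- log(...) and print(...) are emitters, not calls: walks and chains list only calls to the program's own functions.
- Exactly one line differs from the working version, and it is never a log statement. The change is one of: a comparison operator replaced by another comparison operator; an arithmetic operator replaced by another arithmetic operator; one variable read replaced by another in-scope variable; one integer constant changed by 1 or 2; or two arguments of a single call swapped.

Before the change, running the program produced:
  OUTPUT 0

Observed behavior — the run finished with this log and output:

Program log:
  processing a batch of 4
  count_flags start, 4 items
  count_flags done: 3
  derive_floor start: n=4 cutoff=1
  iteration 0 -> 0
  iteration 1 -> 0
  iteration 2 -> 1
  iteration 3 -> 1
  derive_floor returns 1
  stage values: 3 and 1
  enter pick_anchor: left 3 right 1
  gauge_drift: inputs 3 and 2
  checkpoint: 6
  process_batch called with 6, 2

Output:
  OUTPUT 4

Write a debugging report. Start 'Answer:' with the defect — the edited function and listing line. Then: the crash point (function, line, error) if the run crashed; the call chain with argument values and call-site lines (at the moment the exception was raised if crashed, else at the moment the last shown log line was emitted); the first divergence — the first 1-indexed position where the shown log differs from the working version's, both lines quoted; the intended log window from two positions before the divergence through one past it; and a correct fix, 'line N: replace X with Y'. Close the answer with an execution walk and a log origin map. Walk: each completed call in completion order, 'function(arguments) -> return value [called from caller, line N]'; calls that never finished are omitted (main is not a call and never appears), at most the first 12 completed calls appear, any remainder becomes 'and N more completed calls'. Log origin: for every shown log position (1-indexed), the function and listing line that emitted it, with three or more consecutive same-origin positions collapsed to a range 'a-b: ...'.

Answer: the defect is in process_batch at line 38.
Key observation: The logs agree in full; only the final output differs.
Call chain: main -> process_batch(6, 2) (called at line 50).
First divergence: none; the two logs match at every position.
Execution walk:
  count_flags([0, -4, 2, 1]) -> 3  [called from main, line 45]
  derive_floor([0, -4, 2, 1], 1) -> 1  [called from main, line 46]
  gauge_drift(3, 2) -> 6  [called from pick_anchor, line 33]
  pick_anchor(3, 1) -> 6  [called from main, line 48]
  process_batch(6, 2) -> 4  [called from main, line 50]
Log origin:
  1: logged in main at line 44
  2: logged in count_flags at line 2
  3: logged in count_flags at line 7
  4: logged in derive_floor at line 11
  5-8: logged in derive_floor at line 16
  9: logged in derive_floor at line 17
  10: logged in main at line 47
  11: logged in pick_anchor at line 30
  12: logged in gauge_drift at line 21
  13: logged in main at line 49
  14: logged in process_batch at line 36
A correct fix: line 38: replace `-` with `%`.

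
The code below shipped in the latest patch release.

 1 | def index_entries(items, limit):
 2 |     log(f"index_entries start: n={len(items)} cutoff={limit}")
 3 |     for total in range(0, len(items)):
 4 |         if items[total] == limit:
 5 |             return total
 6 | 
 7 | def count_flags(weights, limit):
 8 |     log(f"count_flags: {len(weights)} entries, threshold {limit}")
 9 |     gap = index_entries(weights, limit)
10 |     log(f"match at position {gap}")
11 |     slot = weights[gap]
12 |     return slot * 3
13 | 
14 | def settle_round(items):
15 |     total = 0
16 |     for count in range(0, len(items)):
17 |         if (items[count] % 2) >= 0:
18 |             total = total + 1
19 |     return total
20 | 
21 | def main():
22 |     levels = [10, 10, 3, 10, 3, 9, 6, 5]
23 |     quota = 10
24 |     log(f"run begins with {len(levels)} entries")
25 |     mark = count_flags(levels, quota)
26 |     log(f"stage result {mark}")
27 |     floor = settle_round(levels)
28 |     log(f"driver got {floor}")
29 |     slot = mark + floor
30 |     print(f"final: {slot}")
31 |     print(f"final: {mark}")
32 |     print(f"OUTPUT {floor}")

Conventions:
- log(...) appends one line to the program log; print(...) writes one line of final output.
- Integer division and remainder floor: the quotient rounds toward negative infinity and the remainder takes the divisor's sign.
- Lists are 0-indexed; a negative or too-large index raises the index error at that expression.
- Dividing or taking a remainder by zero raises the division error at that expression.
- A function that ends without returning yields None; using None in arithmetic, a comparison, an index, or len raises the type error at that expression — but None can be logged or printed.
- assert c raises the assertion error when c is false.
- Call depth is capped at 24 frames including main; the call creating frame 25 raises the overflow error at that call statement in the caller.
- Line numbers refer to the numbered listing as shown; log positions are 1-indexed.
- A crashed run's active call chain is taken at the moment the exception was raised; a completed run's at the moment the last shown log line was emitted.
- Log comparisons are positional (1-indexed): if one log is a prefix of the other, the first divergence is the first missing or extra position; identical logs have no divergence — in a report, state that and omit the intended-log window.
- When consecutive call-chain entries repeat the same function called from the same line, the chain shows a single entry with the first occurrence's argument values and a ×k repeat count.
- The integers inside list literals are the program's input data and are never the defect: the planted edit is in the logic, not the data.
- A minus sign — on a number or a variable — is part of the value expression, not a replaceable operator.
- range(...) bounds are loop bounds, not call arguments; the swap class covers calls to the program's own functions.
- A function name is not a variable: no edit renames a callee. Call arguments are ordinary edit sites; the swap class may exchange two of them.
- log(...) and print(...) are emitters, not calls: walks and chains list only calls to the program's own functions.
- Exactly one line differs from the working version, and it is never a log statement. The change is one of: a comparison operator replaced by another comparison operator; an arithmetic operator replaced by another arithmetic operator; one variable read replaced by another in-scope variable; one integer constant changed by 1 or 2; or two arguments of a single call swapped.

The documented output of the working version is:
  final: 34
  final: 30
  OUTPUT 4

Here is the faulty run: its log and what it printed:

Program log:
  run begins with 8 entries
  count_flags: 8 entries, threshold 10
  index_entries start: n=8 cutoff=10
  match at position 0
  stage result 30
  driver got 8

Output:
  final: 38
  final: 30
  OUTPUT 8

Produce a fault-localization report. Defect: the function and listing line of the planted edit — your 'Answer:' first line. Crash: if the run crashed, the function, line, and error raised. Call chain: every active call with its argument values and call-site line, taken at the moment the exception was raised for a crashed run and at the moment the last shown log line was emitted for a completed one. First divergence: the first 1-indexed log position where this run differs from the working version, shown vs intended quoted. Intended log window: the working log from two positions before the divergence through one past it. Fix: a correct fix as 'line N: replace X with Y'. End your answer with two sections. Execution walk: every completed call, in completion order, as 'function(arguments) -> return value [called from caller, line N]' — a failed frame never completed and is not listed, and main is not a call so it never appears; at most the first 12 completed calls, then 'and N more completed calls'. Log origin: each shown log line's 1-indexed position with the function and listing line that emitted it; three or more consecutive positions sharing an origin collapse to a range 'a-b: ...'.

Answer: the defect is in settle_round at line 17.
The tell: The earliest visible damage is log position 6 — 'driver got 8' rather than the intended 'driver got 4'.
Call chain: main.
First divergence: at position 6 the run shows 'driver got 8' where the working version logs 'driver got 4'.
Intended log window:
  4: match at position 0
  5: stage result 30
  6: driver got 4
Execution walk:
  index_entries([10, 10, 3, 10, 3, 9, 6, 5], 10) -> 0  [called from count_flags, line 9]
  count_flags([10, 10, 3, 10, 3, 9, 6, 5], 10) -> 30  [called from main, line 25]
  settle_round([10, 10, 3, 10, 3, 9, 6, 5]) -> 8  [called from main, line 27]
Log origin:
  1: emitted by main (line 24)
  2: emitted by count_flags (line 8)
  3: emitted by index_entries (line 2)
  4: emitted by count_flags (line 10)
  5: emitted by main (line 26)
  6: emitted by main (line 28)
A correct fix: line 17: replace `>=` with `==`.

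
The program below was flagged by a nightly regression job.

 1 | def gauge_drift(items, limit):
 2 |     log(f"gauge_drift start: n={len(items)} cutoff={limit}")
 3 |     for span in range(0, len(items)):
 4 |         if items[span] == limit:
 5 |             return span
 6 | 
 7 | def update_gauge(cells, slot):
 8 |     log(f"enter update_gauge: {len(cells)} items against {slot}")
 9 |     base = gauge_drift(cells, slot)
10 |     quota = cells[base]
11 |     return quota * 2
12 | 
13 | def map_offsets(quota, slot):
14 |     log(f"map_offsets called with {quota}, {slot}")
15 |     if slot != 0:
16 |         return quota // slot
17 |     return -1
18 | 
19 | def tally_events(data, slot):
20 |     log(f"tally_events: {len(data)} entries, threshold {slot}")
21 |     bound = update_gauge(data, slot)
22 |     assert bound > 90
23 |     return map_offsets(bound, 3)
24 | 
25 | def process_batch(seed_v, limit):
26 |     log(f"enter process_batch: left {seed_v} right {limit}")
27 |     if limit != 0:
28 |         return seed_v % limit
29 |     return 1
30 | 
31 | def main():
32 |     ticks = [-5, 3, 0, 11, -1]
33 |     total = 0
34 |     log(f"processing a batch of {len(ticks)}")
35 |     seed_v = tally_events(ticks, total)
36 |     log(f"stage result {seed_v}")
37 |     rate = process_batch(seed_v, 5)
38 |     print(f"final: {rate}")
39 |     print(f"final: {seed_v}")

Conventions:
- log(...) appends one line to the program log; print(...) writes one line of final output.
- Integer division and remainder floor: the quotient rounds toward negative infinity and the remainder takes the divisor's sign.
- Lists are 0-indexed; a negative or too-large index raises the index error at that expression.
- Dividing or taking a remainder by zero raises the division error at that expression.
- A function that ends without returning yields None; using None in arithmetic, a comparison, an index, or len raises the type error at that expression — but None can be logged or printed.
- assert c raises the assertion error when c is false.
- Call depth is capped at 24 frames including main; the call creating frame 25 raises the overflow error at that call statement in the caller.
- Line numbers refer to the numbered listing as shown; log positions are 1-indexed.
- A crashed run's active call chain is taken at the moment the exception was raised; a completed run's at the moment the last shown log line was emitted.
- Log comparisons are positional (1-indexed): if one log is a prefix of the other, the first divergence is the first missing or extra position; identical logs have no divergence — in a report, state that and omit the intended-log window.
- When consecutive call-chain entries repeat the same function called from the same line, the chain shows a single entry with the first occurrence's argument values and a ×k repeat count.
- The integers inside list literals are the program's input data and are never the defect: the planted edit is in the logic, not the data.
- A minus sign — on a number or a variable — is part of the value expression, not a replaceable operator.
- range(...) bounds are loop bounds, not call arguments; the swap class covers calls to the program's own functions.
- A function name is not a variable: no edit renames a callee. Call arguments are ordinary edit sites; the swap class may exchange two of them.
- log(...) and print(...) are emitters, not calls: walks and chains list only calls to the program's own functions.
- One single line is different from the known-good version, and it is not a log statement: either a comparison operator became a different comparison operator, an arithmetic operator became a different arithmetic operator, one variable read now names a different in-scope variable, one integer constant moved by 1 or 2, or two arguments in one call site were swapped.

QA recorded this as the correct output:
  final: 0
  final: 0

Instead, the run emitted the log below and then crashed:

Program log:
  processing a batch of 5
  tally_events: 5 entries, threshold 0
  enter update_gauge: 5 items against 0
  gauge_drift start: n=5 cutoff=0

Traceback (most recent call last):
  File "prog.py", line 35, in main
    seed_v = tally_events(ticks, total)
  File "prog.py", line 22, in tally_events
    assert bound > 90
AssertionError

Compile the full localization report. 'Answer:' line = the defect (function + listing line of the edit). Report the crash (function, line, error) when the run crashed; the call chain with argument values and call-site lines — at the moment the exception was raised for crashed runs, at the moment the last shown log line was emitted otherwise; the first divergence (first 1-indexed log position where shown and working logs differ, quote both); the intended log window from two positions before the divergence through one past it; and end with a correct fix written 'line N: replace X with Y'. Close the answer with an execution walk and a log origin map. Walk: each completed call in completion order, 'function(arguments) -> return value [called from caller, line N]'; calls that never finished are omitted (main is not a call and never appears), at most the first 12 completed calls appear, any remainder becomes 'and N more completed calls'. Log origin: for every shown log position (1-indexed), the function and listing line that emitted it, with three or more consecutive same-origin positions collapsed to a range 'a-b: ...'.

Answer: the defect is in tally_events at line 22.
Key observation: The log ends early — 4 lines, where the working version next logs 'map_offsets called with 0, 3'.
Crash: tally_events, line 22, AssertionError.
Call chain: main -> tally_events([-5, 3, 0, 11, -1], 0) (called at line 35).
First divergence: position 5 — after 4 matching lines the faulty run goes silent; intended next line 'map_offsets called with 0, 3'.
Intended log window:
  3: enter update_gauge: 5 items against 0
  4: gauge_drift start: n=5 cutoff=0
  5: map_offsets called with 0, 3
  6: stage result 0
Execution walk:
  gauge_drift([-5, 3, 0, 11, -1], 0) -> 2  [called from update_gauge, line 9]
  update_gauge([-5, 3, 0, 11, -1], 0) -> 0  [called from tally_events, line 21]
Origin of each log line:
  1: from main, line 34
  2: from tally_events, line 20
  3: from update_gauge, line 8
  4: from gauge_drift, line 2
A correct fix: line 22: replace `>` with `<=`.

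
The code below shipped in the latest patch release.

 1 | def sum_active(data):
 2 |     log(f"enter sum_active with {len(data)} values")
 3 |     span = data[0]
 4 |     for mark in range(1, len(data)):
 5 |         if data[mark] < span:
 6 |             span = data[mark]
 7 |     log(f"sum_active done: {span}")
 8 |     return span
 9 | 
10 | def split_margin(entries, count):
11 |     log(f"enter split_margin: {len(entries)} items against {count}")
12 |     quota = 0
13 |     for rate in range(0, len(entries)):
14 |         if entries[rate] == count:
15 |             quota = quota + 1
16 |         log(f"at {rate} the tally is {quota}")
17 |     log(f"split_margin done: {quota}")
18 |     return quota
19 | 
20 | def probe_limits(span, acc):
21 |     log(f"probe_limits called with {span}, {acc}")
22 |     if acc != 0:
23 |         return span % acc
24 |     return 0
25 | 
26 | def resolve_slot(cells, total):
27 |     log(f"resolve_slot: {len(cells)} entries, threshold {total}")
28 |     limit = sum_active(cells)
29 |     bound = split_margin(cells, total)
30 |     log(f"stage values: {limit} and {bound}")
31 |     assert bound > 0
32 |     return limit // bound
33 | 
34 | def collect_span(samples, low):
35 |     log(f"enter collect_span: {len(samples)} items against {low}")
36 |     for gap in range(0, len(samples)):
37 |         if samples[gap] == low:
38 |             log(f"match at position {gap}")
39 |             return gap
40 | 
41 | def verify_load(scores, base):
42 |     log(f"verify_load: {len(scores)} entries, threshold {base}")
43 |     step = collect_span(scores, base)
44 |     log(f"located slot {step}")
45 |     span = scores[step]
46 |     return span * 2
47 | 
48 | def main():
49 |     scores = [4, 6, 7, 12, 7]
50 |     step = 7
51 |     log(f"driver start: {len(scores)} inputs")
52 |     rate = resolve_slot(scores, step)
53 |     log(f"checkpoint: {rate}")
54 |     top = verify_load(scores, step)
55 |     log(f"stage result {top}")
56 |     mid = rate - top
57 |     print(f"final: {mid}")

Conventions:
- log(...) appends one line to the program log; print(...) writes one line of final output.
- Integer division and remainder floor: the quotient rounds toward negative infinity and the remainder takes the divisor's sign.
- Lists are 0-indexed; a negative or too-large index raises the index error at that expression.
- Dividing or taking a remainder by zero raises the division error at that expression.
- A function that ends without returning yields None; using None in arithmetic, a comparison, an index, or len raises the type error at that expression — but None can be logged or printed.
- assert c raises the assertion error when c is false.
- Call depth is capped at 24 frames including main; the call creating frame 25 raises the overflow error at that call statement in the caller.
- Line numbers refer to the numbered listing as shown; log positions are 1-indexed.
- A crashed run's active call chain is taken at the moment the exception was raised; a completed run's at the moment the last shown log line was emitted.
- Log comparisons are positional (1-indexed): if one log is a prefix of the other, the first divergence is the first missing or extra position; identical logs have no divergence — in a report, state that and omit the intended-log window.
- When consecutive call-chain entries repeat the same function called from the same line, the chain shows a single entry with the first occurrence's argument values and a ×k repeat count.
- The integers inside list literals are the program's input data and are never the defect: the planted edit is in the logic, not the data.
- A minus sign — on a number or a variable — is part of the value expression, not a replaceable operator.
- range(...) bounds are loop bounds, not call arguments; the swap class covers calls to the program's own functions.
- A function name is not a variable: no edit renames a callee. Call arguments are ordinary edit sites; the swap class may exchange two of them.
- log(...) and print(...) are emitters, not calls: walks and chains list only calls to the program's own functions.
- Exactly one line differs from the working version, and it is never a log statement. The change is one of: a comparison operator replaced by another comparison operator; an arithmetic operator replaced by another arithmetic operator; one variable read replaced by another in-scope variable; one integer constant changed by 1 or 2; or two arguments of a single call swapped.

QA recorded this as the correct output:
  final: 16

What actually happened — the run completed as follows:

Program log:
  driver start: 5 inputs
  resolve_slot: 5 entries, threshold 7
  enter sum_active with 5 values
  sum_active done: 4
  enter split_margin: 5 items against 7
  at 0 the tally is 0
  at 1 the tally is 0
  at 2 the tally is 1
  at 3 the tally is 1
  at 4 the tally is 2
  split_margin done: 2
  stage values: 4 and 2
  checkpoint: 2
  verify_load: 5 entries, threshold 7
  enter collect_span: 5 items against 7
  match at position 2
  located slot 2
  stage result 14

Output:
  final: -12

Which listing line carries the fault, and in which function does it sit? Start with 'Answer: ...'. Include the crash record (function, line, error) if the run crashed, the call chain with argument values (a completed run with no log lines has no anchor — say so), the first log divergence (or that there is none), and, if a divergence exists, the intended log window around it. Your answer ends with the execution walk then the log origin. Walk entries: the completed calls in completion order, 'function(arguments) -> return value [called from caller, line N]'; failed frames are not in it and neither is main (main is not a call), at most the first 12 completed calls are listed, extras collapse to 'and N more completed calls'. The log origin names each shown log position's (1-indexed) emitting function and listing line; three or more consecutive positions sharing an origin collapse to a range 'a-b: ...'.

Answer: the defect is in main at line 56.
The tell: The two runs log identically and part ways only at the printed values.
Call chain: main.
First divergence: none — the logs agree in full.
Execution walk:
  sum_active([4, 6, 7, 12, 7]) -> 4  [called from resolve_slot, line 28]
  split_margin([4, 6, 7, 12, 7], 7) -> 2  [called from resolve_slot, line 29]
  resolve_slot([4, 6, 7, 12, 7], 7) -> 2  [called from main, line 52]
  collect_span([4, 6, 7, 12, 7], 7) -> 2  [called from verify_load, line 43]
  verify_load([4, 6, 7, 12, 7], 7) -> 14  [called from main, line 54]
Log origins:
  1: logged in main at line 51
  2: logged in resolve_slot at line 27
  3: logged in sum_active at line 2
  4: logged in sum_active at line 7
  5: logged in split_margin at line 11
  6-10: logged in split_margin at line 16
  11: logged in split_margin at line 17
  12: logged in resolve_slot at line 30
  13: logged in main at line 53
  14: logged in verify_load at line 42
  15: logged in collect_span at line 35
  16: logged in collect_span at line 38
  17: logged in verify_load at line 44
  18: logged in main at line 55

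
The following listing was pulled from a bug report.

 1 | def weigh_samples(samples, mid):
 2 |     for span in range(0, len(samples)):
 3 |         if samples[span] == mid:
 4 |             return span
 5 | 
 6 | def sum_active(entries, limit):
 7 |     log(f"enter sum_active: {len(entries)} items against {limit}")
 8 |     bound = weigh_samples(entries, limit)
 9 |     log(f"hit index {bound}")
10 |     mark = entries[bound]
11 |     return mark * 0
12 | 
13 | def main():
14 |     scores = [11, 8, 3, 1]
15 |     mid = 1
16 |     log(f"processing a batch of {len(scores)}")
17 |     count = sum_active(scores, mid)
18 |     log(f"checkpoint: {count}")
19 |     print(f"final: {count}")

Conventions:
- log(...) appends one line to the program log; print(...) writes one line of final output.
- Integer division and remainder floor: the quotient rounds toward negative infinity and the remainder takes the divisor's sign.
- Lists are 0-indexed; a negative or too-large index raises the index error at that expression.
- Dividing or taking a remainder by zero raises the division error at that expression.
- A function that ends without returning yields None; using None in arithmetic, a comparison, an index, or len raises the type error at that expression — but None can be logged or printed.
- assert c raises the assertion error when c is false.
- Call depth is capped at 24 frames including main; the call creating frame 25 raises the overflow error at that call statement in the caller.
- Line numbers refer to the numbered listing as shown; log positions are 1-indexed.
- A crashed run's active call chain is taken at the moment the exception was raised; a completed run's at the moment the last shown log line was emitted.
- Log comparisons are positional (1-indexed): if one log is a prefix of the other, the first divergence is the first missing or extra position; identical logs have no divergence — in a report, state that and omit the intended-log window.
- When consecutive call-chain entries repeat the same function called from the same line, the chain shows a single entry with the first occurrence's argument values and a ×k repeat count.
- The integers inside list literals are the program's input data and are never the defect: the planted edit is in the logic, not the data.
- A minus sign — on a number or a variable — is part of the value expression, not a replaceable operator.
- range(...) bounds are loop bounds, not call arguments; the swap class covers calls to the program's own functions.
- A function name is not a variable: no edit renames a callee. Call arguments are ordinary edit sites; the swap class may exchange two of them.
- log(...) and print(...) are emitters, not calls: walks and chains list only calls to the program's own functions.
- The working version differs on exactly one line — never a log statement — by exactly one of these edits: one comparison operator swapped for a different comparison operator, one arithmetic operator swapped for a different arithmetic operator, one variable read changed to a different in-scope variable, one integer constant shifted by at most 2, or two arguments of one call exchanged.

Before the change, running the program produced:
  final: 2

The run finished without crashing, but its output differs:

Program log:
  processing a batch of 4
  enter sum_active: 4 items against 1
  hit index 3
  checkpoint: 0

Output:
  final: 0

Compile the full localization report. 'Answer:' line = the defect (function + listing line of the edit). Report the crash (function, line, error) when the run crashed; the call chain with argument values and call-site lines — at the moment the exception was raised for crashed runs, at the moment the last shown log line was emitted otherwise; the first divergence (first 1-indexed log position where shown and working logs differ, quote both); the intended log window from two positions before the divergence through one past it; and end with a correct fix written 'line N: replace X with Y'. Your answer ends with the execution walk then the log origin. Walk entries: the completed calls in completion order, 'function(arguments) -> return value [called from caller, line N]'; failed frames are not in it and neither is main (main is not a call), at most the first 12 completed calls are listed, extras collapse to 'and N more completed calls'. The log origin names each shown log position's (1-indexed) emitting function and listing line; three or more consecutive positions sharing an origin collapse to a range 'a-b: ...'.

Answer: the defect is in sum_active at line 11.
Key fact: Everything matches until log position 4, which reads 'checkpoint: 0' in place of 'checkpoint: 2'.
Call chain: main.
First divergence: at position 4 the run shows 'checkpoint: 0' where the working version logs 'checkpoint: 2'.
Intended log window:
  2: enter sum_active: 4 items against 1
  3: hit index 3
  4: checkpoint: 2
Execution walk:
  weigh_samples([11, 8, 3, 1], 1) -> 3  [called from sum_active, line 8]
  sum_active([11, 8, 3, 1], 1) -> 0  [called from main, line 17]
Log origins:
  1: emitted by main (line 16)
  2: emitted by sum_active (line 7)
  3: emitted by sum_active (line 9)
  4: emitted by main (line 18)
A correct fix: line 11: replace `0` with `2`.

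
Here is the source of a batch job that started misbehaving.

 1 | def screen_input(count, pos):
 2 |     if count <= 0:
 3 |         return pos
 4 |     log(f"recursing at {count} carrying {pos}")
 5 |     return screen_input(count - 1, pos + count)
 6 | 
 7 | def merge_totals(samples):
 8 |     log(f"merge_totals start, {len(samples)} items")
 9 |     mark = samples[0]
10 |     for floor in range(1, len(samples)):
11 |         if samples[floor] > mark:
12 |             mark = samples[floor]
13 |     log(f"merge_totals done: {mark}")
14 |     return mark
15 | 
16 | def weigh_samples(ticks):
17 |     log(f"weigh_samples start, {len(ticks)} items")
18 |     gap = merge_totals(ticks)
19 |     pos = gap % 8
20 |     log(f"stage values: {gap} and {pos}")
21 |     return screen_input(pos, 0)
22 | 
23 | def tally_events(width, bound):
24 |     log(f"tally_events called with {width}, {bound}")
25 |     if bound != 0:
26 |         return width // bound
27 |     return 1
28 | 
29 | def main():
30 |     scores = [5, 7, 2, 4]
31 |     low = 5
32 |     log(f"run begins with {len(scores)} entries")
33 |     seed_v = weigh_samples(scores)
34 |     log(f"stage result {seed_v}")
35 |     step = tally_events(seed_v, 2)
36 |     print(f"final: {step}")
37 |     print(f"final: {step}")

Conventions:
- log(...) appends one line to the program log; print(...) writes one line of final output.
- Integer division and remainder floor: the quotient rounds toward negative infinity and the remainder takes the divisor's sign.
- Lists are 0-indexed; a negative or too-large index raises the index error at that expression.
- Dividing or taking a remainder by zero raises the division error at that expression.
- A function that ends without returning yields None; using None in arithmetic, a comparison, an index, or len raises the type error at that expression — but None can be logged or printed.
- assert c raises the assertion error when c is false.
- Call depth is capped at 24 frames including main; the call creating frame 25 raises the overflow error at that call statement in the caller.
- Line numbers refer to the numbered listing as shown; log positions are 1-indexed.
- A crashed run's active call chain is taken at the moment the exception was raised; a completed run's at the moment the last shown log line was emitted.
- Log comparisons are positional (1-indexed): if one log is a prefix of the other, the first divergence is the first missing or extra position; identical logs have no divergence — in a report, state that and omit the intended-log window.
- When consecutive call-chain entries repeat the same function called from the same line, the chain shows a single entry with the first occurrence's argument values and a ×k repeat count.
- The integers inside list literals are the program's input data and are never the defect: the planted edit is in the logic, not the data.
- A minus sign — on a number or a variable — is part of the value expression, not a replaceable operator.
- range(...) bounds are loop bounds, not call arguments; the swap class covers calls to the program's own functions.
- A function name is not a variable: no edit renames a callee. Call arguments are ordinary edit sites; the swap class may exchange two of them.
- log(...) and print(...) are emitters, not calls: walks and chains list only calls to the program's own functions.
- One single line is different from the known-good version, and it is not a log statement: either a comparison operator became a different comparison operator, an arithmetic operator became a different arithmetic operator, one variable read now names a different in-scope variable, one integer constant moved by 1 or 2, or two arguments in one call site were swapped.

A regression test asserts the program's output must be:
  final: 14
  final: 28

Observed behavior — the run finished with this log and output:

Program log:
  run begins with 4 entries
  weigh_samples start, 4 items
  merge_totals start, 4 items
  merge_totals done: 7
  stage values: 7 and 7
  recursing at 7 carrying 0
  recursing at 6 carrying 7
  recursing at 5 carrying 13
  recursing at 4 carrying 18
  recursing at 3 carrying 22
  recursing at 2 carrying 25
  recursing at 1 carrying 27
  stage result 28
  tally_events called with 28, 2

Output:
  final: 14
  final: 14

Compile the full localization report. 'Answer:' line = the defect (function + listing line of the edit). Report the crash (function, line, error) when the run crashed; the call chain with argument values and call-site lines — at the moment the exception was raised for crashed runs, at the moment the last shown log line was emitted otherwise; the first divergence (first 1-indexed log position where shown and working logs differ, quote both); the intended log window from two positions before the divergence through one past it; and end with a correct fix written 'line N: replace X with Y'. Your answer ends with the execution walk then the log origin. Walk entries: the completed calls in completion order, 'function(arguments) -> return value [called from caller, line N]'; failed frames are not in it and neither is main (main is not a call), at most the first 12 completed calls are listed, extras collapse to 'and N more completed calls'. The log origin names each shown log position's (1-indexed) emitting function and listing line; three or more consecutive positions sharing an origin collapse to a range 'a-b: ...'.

Answer: the defect is in main at line 37.
Key fact: The two runs log identically and part ways only at the printed values.
Call chain: main -> tally_events(28, 2) (called at line 35).
First divergence: there is none — every log position agrees.
Execution walk:
  merge_totals([5, 7, 2, 4]) -> 7  [called from weigh_samples, line 18]
  screen_input(0, 28) -> 28  [called from screen_input, line 5]
  screen_input(1, 27) -> 28  [called from screen_input, line 5]
  screen_input(2, 25) -> 28  [called from screen_input, line 5]
  screen_input(3, 22) -> 28  [called from screen_input, line 5]
  screen_input(4, 18) -> 28  [called from screen_input, line 5]
  screen_input(5, 13) -> 28  [called from screen_input, line 5]
  screen_input(6, 7) -> 28  [called from screen_input, line 5]
  screen_input(7, 0) -> 28  [called from weigh_samples, line 21]
  weigh_samples([5, 7, 2, 4]) -> 28  [called from main, line 33]
  tally_events(28, 2) -> 14  [called from main, line 35]
Log line origins:
  1 — main, line 32
  2 — weigh_samples, line 17
  3 — merge_totals, line 8
  4 — merge_totals, line 13
  5 — weigh_samples, line 20
  6-12 — screen_input, line 4
  13 — main, line 34
  14 — tally_events, line 24
A correct fix: line 37: replace `step` with `seed_v`.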